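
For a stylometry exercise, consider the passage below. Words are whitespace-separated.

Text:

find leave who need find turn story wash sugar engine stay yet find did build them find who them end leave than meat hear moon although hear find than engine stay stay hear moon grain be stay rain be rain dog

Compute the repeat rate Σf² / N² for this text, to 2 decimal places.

0.06

Frequencies: find:5, stay:4, hear:3, leave:2, who:2, engine:2, them:2, than:2, moon:2, be:2, rain:2, need:1, turn:1, story:1, wash:1, sugar:1, yet:1, did:1, build:1, end:1, … (4 more, each freq 1)
Σf² = 95; N² = 1681
Repeat rate = 95 / 1681 = 0.06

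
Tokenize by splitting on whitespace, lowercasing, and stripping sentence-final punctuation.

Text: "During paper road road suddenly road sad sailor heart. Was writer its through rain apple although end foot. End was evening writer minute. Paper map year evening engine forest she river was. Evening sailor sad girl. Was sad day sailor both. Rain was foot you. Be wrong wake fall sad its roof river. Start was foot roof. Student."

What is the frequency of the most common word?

6

Frequencies: was:6, sad:4, road:3, sailor:3, foot:3, evening:3, paper:2, writer:2, its:2, rain:2, end:2, river:2, roof:2, during:1, suddenly:1, heart:1, through:1, apple:1, although:1, minute:1, … (15 more, each freq 1)
Most common: 'was' with frequency 6.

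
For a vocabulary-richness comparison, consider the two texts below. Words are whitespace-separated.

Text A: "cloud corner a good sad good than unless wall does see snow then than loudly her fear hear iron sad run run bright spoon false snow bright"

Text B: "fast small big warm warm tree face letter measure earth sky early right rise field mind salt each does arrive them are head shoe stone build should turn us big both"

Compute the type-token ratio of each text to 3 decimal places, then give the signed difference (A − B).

TTR(A) = 21/27 = 0.778
TTR(B) = 29/31 = 0.935
Difference = 0.778 − 0.935 = -0.157

-0.157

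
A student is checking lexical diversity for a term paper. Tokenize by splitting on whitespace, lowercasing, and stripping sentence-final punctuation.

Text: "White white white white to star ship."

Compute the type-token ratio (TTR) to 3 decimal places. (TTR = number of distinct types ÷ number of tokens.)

N = 7 tokens, V = 4 types.
TTR = V / N = 4 / 7 = 0.571

0.571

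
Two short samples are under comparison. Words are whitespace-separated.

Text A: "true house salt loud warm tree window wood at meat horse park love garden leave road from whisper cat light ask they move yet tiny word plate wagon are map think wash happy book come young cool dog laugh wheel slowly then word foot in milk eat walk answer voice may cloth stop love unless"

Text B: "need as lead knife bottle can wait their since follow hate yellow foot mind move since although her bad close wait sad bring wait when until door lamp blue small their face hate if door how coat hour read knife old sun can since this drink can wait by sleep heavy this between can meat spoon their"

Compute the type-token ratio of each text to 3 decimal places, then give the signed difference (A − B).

TTR(A) = 53/55 = 0.964
TTR(B) = 43/57 = 0.754
Difference = 0.964 − 0.754 = 0.210

0.210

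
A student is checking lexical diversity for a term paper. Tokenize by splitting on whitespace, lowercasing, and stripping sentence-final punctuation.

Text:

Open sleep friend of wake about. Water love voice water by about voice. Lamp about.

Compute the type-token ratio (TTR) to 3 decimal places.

N = 15 tokens, V = 11 types.
TTR = V / N = 11 / 15 = 0.733

0.733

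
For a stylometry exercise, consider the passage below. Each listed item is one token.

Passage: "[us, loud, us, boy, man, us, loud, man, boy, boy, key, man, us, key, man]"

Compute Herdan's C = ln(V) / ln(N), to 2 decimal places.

0.59

N = 15, V = 5.
ln(V) = 1.609438, ln(N) = 2.708050
C = 1.609438 / 2.708050 = 0.59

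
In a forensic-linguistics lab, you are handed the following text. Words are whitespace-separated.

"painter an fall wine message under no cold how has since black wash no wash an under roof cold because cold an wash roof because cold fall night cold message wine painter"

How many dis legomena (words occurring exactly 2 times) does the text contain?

8

Frequencies: cold:5, an:3, wash:3, painter:2, fall:2, wine:2, message:2, under:2, no:2, roof:2, because:2, how:1, has:1, since:1, black:1, night:1
Words with frequency 2: because, fall, message, no, painter, roof, under, wine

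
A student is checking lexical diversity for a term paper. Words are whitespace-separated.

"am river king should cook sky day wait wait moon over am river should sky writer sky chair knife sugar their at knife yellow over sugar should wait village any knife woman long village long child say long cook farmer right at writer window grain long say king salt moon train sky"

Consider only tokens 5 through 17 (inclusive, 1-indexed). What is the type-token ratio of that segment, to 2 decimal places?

0.77

Segment tokens 5–17: cook, sky, day, wait, wait, moon, over, am, river, should, sky, writer, sky
Segment N = 13, segment V = 10.
TTR = 10 / 13 = 0.77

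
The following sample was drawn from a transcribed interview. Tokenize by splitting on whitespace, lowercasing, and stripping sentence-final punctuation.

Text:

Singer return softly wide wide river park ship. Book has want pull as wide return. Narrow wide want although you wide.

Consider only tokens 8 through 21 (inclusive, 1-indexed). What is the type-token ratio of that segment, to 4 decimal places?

Segment tokens 8–21: ship, book, has, want, pull, as, wide, return, narrow, wide, want, although, you, wide
Segment N = 14, segment V = 11.
TTR = 11 / 14 = 0.7857

0.7857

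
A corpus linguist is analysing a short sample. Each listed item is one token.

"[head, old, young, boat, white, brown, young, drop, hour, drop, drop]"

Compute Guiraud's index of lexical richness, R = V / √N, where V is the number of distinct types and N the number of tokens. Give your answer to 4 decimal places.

N = 11, V = 8.
√N = 3.316625
R = 8 / 3.316625 = 2.4121

2.4121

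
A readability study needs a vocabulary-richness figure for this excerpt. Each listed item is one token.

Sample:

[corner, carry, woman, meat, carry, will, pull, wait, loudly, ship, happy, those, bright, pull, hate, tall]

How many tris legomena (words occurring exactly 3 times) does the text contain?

0

Frequencies: carry:2, pull:2, corner:1, woman:1, meat:1, will:1, wait:1, loudly:1, ship:1, happy:1, those:1, bright:1, hate:1, tall:1
Words with frequency 3: (none)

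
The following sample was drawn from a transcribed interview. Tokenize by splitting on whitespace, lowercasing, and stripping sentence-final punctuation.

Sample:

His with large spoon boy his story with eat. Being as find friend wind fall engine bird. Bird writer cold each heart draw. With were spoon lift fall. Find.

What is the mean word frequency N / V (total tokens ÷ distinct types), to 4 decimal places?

N = 29 tokens, V = 22 types.
Mean frequency = N / V = 29 / 22 = 1.3182

1.3182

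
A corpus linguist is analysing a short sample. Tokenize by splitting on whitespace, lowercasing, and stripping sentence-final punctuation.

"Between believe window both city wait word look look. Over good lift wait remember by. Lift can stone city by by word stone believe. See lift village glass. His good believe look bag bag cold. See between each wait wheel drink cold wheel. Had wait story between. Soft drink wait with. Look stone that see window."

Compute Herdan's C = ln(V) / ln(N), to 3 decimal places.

0.837

N = 56, V = 29.
ln(V) = 3.367296, ln(N) = 4.025352
C = 3.367296 / 4.025352 = 0.837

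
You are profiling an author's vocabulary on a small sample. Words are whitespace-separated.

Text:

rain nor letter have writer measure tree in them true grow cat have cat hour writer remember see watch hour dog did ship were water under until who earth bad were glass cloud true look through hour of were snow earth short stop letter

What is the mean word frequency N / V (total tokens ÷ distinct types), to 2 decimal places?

N = 44 tokens, V = 34 types.
Mean frequency = N / V = 44 / 34 = 1.29

1.29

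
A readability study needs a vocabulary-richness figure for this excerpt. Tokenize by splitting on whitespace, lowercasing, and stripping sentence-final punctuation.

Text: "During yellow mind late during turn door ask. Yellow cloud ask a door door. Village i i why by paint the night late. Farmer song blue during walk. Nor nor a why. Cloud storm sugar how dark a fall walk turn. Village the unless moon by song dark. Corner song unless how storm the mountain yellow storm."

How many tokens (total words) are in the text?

57

Tokens: during, yellow, mind, late, during, turn, door, ask, yellow, cloud, ask, a, door, door, village, i, i, why, by, paint, the, night, late, farmer, song, blue, during, walk, nor, nor, a, why, cloud, storm, sugar, how, dark, a, fall, walk, turn, village, the, unless, moon, by, song, dark, corner, song, unless, how, storm, the, mountain, yellow, storm
N = 57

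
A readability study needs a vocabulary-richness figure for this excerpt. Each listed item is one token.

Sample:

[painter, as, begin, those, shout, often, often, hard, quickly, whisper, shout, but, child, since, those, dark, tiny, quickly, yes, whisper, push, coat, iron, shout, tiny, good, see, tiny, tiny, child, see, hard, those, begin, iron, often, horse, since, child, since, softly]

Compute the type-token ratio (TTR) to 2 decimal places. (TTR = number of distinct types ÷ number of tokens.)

N = 41 tokens, V = 22 types.
TTR = V / N = 22 / 41 = 0.54

0.54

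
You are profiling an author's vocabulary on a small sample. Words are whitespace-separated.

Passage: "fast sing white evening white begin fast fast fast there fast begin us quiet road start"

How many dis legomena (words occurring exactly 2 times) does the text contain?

Frequencies: fast:5, white:2, begin:2, sing:1, evening:1, there:1, us:1, quiet:1, road:1, start:1
Words with frequency 2: begin, white

2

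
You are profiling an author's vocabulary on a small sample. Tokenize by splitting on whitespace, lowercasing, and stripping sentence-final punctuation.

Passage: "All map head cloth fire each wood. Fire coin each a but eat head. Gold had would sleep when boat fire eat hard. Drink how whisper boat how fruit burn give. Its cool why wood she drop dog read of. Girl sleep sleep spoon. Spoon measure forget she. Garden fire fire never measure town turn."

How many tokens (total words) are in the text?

55

Tokens: all, map, head, cloth, fire, each, wood, fire, coin, each, a, but, eat, head, gold, had, would, sleep, when, boat, fire, eat, hard, drink, how, whisper, boat, how, fruit, burn, give, its, cool, why, wood, she, drop, dog, read, of, girl, sleep, sleep, spoon, spoon, measure, forget, she, garden, fire, fire, never, measure, town, turn
N = 55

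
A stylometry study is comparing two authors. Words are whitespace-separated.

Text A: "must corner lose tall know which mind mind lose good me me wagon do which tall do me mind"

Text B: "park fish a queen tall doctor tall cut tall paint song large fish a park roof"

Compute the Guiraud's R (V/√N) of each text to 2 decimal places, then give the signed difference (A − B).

A: V=11, N=19, R=2.52
B: V=11, N=16, R=2.75
Difference = 2.52 − 2.75 = -0.23

-0.23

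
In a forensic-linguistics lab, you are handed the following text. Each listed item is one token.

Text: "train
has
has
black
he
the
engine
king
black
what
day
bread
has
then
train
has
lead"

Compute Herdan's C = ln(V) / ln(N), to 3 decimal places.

N = 17, V = 12.
ln(V) = 2.484907, ln(N) = 2.833213
C = 2.484907 / 2.833213 = 0.877

0.877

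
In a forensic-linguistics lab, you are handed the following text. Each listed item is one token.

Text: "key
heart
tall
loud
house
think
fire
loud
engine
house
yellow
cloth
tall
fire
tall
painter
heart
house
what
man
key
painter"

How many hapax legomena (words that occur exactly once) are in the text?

Frequencies: tall:3, house:3, key:2, heart:2, loud:2, fire:2, painter:2, think:1, engine:1, yellow:1, cloth:1, what:1, man:1
Hapax (freq=1): cloth, engine, man, think, what, yellow

6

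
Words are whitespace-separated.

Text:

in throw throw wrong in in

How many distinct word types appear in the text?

3

Distinct types: {in, throw, wrong}
V = 3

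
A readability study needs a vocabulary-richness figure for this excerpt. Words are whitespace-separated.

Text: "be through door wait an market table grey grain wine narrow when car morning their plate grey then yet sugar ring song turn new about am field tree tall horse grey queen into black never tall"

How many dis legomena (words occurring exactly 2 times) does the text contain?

1

Frequencies: grey:3, tall:2, be:1, through:1, door:1, wait:1, an:1, market:1, table:1, grain:1, wine:1, narrow:1, when:1, car:1, morning:1, their:1, plate:1, then:1, yet:1, sugar:1, … (13 more, each freq 1)
Words with frequency 2: tall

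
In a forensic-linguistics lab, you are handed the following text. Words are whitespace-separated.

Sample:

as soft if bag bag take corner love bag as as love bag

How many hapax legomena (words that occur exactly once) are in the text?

Frequencies: bag:4, as:3, love:2, soft:1, if:1, take:1, corner:1
Hapax (freq=1): corner, if, soft, take

4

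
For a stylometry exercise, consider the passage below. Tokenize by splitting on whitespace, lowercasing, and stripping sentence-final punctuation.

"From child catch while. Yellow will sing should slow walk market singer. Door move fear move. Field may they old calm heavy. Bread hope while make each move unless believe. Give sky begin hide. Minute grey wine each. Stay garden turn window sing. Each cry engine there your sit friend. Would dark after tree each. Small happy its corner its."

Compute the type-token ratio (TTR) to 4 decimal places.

N = 60 tokens, V = 52 types.
TTR = V / N = 52 / 60 = 0.8667

0.8667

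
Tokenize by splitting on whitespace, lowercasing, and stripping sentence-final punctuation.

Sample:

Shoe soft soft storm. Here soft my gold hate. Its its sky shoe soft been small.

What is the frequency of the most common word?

Frequencies: soft:4, shoe:2, its:2, storm:1, here:1, my:1, gold:1, hate:1, sky:1, been:1, small:1
Most common: 'soft' with frequency 4.

4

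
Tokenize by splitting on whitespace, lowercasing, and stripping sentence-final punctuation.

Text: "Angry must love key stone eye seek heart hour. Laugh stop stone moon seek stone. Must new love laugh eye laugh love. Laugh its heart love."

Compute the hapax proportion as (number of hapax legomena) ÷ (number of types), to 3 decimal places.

0.500

Frequencies: love:4, laugh:4, stone:3, must:2, eye:2, seek:2, heart:2, angry:1, key:1, hour:1, stop:1, moon:1, new:1, its:1
Hapax count = 7; type count = 14.
Ratio = 7 / 14 = 0.500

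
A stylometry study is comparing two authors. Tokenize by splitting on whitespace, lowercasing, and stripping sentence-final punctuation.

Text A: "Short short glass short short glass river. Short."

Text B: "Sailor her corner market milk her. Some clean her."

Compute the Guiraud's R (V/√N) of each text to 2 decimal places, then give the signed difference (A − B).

-1.27

A: V=3, N=8, R=1.06
B: V=7, N=9, R=2.33
Difference = 1.06 − 2.33 = -1.27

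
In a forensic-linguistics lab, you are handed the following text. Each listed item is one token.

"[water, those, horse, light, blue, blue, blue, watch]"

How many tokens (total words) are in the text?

Tokens: water, those, horse, light, blue, blue, blue, watch
N = 8

8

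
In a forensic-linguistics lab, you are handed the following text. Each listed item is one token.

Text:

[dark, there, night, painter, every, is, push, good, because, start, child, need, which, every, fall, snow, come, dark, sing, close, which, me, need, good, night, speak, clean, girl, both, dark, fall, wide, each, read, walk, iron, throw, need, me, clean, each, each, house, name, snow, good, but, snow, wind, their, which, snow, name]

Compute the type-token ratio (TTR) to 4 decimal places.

N = 53 tokens, V = 34 types.
TTR = V / N = 34 / 53 = 0.6415

0.6415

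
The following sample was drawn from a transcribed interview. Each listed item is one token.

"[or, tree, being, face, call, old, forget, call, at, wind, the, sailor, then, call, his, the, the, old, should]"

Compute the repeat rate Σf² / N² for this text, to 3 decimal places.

Frequencies: call:3, the:3, old:2, or:1, tree:1, being:1, face:1, forget:1, at:1, wind:1, sailor:1, then:1, his:1, should:1
Σf² = 33; N² = 361
Repeat rate = 33 / 361 = 0.091

0.091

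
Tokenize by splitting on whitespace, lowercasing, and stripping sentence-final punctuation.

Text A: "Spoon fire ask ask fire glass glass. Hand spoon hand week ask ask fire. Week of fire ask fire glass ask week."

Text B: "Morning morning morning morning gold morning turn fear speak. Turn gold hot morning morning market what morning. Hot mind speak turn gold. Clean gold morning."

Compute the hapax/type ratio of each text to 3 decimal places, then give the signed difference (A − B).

-0.357

A: hapax=1, V=7, ratio=0.143
B: hapax=5, V=10, ratio=0.500
Difference = 0.143 − 0.500 = -0.357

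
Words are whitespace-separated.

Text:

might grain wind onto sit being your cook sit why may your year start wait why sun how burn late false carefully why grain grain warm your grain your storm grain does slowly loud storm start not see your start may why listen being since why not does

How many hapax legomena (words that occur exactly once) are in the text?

Frequencies: grain:5, your:5, why:5, start:3, sit:2, being:2, may:2, storm:2, does:2, not:2, might:1, wind:1, onto:1, cook:1, year:1, wait:1, sun:1, how:1, burn:1, late:1, … (8 more, each freq 1)
Hapax (freq=1): burn, carefully, cook, false, how, late, listen, loud, might, onto, see, since, slowly, sun, wait, warm, wind, year

18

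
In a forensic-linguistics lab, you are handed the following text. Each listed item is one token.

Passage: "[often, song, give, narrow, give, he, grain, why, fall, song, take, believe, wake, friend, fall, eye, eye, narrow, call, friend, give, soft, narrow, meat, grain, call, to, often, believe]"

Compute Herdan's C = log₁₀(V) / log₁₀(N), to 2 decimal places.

N = 29, V = 17.
log₁₀(V) = 1.230449, log₁₀(N) = 1.462398
C = 1.230449 / 1.462398 = 0.84

0.84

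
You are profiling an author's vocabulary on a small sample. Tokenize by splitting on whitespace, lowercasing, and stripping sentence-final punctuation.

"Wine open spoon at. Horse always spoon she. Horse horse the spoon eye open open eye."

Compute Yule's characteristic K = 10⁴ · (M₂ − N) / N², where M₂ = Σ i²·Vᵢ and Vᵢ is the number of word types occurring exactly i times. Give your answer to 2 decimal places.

Frequencies: open:3, spoon:3, horse:3, eye:2, wine:1, at:1, always:1, she:1, the:1
N = 16. Frequency spectrum: V_1=5, V_2=1, V_3=3
M₂ = 1²·5 + 2²·1 + 3²·3 = 36
K = 10000 × (36 − 16) / 16² = 781.25

781.25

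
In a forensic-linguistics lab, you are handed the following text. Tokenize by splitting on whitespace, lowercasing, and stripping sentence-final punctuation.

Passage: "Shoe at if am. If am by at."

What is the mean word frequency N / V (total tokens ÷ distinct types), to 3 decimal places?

1.600

N = 8 tokens, V = 5 types.
Mean frequency = N / V = 8 / 5 = 1.600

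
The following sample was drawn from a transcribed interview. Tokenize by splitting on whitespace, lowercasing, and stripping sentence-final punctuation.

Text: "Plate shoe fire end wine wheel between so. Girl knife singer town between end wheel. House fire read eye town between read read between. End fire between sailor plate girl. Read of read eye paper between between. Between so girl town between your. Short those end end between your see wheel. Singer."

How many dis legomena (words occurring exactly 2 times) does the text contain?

Frequencies: between:10, end:5, read:5, fire:3, wheel:3, girl:3, town:3, plate:2, so:2, singer:2, eye:2, your:2, shoe:1, wine:1, knife:1, house:1, sailor:1, of:1, paper:1, short:1, … (2 more, each freq 1)
Words with frequency 2: eye, plate, singer, so, your

5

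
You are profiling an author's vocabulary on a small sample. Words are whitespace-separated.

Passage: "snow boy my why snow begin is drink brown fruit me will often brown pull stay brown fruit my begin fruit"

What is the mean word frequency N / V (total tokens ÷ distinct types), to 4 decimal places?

1.5000

N = 21 tokens, V = 14 types.
Mean frequency = N / V = 21 / 14 = 1.5000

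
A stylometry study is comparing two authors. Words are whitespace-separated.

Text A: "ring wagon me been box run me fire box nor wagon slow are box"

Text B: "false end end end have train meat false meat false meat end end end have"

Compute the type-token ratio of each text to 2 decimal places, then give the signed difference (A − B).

TTR(A) = 10/14 = 0.71
TTR(B) = 5/15 = 0.33
Difference = 0.71 − 0.33 = 0.38

0.38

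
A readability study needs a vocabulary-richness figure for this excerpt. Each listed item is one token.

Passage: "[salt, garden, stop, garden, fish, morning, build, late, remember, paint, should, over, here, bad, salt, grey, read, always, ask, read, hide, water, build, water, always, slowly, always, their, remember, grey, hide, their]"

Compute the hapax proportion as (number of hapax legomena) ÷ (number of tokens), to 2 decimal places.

0.34

Frequencies: always:3, salt:2, garden:2, build:2, remember:2, grey:2, read:2, hide:2, water:2, their:2, stop:1, fish:1, morning:1, late:1, paint:1, should:1, over:1, here:1, bad:1, ask:1, … (1 more, each freq 1)
Hapax count = 11; token count = 32.
Ratio = 11 / 32 = 0.34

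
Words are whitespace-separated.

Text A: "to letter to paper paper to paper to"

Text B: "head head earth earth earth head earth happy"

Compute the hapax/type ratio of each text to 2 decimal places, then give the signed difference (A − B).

0.00

A: hapax=1, V=3, ratio=0.33
B: hapax=1, V=3, ratio=0.33
Difference = 0.33 − 0.33 = 0.00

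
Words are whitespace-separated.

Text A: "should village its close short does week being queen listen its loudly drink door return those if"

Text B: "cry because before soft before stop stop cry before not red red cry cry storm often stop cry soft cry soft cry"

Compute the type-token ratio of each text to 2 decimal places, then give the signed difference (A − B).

0.53

TTR(A) = 16/17 = 0.94
TTR(B) = 9/22 = 0.41
Difference = 0.94 − 0.41 = 0.53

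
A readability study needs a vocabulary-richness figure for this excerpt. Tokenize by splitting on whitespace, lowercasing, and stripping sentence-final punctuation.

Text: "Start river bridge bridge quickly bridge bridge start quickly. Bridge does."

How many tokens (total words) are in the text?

11

Tokens: start, river, bridge, bridge, quickly, bridge, bridge, start, quickly, bridge, does
N = 11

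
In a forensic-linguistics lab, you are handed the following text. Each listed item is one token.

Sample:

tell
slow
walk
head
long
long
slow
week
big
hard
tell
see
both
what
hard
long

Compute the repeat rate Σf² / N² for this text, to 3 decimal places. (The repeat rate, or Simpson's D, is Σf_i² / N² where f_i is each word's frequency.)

0.109

Frequencies: long:3, tell:2, slow:2, hard:2, walk:1, head:1, week:1, big:1, see:1, both:1, what:1
Σf² = 28; N² = 256
Repeat rate = 28 / 256 = 0.109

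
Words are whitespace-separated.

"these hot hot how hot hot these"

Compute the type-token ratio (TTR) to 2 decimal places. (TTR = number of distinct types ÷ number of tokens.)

0.43

N = 7 tokens, V = 3 types.
TTR = V / N = 3 / 7 = 0.43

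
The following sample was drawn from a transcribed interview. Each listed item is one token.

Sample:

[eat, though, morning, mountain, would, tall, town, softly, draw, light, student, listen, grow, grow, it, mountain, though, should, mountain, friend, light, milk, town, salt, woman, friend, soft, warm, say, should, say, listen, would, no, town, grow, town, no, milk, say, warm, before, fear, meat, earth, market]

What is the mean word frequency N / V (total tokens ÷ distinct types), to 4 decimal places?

N = 46 tokens, V = 28 types.
Mean frequency = N / V = 46 / 28 = 1.6429

1.6429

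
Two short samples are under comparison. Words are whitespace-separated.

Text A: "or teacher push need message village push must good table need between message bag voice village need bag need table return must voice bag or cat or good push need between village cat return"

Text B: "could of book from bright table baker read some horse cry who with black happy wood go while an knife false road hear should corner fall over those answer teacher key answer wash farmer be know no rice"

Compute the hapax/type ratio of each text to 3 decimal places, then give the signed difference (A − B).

-0.902

A: hapax=1, V=14, ratio=0.071
B: hapax=36, V=37, ratio=0.973
Difference = 0.071 − 0.973 = -0.902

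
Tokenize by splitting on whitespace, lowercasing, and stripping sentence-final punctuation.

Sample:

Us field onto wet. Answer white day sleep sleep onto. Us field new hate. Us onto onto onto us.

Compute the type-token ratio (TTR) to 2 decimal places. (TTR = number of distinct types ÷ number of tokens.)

N = 19 tokens, V = 10 types.
TTR = V / N = 10 / 19 = 0.53

0.53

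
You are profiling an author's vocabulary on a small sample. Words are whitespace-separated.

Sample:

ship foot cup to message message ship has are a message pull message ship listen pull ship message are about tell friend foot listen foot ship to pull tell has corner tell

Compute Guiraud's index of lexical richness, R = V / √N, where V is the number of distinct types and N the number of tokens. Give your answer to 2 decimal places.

N = 32, V = 14.
√N = 5.656854
R = 14 / 5.656854 = 2.47

2.47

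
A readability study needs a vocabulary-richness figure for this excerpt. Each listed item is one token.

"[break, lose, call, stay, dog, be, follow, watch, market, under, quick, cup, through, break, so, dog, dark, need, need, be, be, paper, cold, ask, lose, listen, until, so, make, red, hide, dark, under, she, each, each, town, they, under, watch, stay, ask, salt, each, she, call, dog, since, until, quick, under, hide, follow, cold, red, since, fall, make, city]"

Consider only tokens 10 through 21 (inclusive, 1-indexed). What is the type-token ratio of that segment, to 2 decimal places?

0.83

Segment tokens 10–21: under, quick, cup, through, break, so, dog, dark, need, need, be, be
Segment N = 12, segment V = 10.
TTR = 10 / 12 = 0.83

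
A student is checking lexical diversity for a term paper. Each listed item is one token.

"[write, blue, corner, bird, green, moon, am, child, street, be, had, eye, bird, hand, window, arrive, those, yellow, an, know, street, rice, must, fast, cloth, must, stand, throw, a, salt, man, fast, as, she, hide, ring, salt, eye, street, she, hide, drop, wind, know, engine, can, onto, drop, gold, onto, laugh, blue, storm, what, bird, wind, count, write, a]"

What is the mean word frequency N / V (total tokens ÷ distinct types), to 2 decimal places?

1.40

N = 59 tokens, V = 42 types.
Mean frequency = N / V = 59 / 42 = 1.40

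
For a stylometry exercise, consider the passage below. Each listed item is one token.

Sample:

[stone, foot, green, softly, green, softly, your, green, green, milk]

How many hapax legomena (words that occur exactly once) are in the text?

Frequencies: green:4, softly:2, stone:1, foot:1, your:1, milk:1
Hapax (freq=1): foot, milk, stone, your

4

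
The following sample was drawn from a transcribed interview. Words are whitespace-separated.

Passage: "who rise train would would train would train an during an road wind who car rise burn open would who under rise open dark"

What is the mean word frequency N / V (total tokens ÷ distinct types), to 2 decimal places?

N = 24 tokens, V = 13 types.
Mean frequency = N / V = 24 / 13 = 1.85

1.85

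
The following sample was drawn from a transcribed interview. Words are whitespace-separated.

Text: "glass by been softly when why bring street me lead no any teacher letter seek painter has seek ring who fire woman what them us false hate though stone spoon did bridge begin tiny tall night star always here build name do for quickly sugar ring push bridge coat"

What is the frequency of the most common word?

2

Frequencies: seek:2, ring:2, bridge:2, glass:1, by:1, been:1, softly:1, when:1, why:1, bring:1, street:1, me:1, lead:1, no:1, any:1, teacher:1, letter:1, painter:1, has:1, who:1, … (26 more, each freq 1)
Most common: 'seek' with frequency 2.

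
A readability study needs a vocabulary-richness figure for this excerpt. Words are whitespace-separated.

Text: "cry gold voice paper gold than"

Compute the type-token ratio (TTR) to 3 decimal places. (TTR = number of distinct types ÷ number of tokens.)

N = 6 tokens, V = 5 types.
TTR = V / N = 5 / 6 = 0.833

0.833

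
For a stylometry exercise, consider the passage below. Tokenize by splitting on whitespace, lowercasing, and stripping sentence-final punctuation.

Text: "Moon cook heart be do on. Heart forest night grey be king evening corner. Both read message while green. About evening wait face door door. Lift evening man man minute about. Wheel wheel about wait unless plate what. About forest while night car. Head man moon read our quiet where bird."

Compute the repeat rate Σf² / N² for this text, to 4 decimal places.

Frequencies: about:4, evening:3, man:3, moon:2, heart:2, be:2, forest:2, night:2, read:2, while:2, wait:2, door:2, wheel:2, cook:1, do:1, on:1, grey:1, king:1, corner:1, both:1, … (14 more, each freq 1)
Σf² = 95; N² = 2601
Repeat rate = 95 / 2601 = 0.0365

0.0365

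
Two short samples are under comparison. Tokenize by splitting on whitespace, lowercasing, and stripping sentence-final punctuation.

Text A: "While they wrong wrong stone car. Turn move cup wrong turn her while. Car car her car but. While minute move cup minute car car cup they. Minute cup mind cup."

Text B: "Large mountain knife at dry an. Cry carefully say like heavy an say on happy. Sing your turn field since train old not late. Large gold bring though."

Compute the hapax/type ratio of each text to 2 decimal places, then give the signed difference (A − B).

A: hapax=3, V=12, ratio=0.25
B: hapax=22, V=25, ratio=0.88
Difference = 0.25 − 0.88 = -0.63

-0.63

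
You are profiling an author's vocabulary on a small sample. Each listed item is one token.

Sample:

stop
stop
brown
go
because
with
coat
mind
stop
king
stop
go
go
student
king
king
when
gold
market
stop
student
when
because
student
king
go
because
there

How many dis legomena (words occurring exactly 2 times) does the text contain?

1

Frequencies: stop:5, go:4, king:4, because:3, student:3, when:2, brown:1, with:1, coat:1, mind:1, gold:1, market:1, there:1
Words with frequency 2: when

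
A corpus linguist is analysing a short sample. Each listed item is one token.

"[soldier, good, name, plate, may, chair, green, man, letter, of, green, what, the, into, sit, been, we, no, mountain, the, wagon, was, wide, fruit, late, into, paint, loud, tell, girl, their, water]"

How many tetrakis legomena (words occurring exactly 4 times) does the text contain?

Frequencies: green:2, the:2, into:2, soldier:1, good:1, name:1, plate:1, may:1, chair:1, man:1, letter:1, of:1, what:1, sit:1, been:1, we:1, no:1, mountain:1, wagon:1, was:1, … (9 more, each freq 1)
Words with frequency 4: (none)

0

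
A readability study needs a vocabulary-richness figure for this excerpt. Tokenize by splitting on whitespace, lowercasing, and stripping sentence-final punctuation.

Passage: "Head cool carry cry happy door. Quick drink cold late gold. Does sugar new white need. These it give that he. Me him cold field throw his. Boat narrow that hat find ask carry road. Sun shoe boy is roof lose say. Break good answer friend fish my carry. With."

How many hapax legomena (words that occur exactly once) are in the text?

Frequencies: carry:3, cold:2, that:2, head:1, cool:1, cry:1, happy:1, door:1, quick:1, drink:1, late:1, gold:1, does:1, sugar:1, new:1, white:1, need:1, these:1, it:1, give:1, … (26 more, each freq 1)
Hapax (freq=1): answer, ask, boat, boy, break, cool, cry, does, door, drink, field, find, fish, friend, give, gold, good, happy, hat, he, head, him, his, is, it, late, lose, me, my, narrow, need, new, quick, road, roof, say, shoe, sugar, sun, these, throw, white, with

43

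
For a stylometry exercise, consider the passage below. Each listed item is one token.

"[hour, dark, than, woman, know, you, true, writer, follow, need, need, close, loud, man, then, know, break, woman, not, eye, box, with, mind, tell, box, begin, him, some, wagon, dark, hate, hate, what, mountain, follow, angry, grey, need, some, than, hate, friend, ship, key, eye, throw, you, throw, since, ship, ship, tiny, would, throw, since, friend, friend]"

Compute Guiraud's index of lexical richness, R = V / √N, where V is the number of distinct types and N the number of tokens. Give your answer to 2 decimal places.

N = 57, V = 37.
√N = 7.549834
R = 37 / 7.549834 = 4.90

4.90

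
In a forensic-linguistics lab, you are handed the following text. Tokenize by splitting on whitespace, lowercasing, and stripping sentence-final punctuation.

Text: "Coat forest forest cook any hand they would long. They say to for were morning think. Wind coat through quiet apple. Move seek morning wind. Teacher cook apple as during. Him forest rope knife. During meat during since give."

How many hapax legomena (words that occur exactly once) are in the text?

21

Frequencies: forest:3, during:3, coat:2, cook:2, they:2, morning:2, wind:2, apple:2, any:1, hand:1, would:1, long:1, say:1, to:1, for:1, were:1, think:1, through:1, quiet:1, move:1, … (9 more, each freq 1)
Hapax (freq=1): any, as, for, give, hand, him, knife, long, meat, move, quiet, rope, say, seek, since, teacher, think, through, to, were, would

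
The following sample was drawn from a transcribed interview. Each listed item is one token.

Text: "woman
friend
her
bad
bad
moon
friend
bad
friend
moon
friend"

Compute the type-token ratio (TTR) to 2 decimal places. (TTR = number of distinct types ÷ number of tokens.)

0.45

N = 11 tokens, V = 5 types.
TTR = V / N = 5 / 11 = 0.45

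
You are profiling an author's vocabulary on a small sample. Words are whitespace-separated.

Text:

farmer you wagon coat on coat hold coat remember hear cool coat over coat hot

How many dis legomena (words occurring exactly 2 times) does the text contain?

Frequencies: coat:5, farmer:1, you:1, wagon:1, on:1, hold:1, remember:1, hear:1, cool:1, over:1, hot:1
Words with frequency 2: (none)

0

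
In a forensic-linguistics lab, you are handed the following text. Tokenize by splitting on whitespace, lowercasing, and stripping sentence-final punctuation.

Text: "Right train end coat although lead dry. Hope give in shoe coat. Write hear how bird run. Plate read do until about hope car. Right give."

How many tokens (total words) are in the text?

Tokens: right, train, end, coat, although, lead, dry, hope, give, in, shoe, coat, write, hear, how, bird, run, plate, read, do, until, about, hope, car, right, give
N = 26

26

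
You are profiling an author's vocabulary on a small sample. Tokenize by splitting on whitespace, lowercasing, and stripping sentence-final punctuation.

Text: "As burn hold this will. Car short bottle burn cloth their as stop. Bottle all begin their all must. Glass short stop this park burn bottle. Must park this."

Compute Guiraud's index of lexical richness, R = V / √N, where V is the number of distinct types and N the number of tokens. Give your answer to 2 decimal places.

N = 29, V = 16.
√N = 5.385165
R = 16 / 5.385165 = 2.97

2.97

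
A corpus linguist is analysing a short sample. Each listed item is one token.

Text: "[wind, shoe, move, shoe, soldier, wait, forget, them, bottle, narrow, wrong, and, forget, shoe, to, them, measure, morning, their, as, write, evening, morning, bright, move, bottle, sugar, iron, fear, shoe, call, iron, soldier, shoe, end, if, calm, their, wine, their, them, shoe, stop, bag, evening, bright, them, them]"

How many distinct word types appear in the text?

29

Distinct types: {and, as, bag, bottle, bright, call, calm, end, evening, fear, forget, if, iron, measure, morning, move, narrow, shoe, soldier, stop, sugar, their, them, to, wait, wind, wine, write, wrong}
V = 29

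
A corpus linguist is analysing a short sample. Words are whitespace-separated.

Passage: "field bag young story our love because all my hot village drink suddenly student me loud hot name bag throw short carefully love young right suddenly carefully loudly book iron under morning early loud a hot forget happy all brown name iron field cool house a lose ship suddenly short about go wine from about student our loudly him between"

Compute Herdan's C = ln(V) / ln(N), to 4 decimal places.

N = 60, V = 41.
ln(V) = 3.713572, ln(N) = 4.094345
C = 3.713572 / 4.094345 = 0.9070

0.9070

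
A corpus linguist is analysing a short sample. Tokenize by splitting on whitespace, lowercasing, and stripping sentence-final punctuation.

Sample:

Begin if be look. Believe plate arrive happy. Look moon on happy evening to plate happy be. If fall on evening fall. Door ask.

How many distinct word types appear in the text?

Distinct types: {arrive, ask, be, begin, believe, door, evening, fall, happy, if, look, moon, on, plate, to}
V = 15

15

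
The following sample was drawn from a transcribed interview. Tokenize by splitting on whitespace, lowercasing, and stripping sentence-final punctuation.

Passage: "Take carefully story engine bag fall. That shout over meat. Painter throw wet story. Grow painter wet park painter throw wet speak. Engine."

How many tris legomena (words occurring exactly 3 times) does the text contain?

2

Frequencies: painter:3, wet:3, story:2, engine:2, throw:2, take:1, carefully:1, bag:1, fall:1, that:1, shout:1, over:1, meat:1, grow:1, park:1, speak:1
Words with frequency 3: painter, wet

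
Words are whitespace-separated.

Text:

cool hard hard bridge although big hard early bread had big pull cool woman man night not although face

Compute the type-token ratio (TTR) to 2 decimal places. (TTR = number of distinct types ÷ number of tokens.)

N = 19 tokens, V = 14 types.
TTR = V / N = 14 / 19 = 0.74

0.74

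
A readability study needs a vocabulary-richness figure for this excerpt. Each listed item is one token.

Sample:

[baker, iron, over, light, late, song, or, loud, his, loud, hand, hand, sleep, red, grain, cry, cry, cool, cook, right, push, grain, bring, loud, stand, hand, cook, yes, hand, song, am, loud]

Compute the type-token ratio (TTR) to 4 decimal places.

0.6875

N = 32 tokens, V = 22 types.
TTR = V / N = 22 / 32 = 0.6875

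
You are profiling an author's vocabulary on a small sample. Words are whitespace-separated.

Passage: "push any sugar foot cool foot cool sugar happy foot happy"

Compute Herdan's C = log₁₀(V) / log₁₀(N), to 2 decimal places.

0.75

N = 11, V = 6.
log₁₀(V) = 0.778151, log₁₀(N) = 1.041393
C = 0.778151 / 1.041393 = 0.75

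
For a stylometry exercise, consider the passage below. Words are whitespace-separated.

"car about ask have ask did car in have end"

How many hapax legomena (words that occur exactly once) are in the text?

4

Frequencies: car:2, ask:2, have:2, about:1, did:1, in:1, end:1
Hapax (freq=1): about, did, end, in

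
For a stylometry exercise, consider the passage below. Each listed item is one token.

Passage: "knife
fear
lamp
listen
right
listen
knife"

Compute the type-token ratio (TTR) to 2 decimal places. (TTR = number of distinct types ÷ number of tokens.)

N = 7 tokens, V = 5 types.
TTR = V / N = 5 / 7 = 0.71

0.71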